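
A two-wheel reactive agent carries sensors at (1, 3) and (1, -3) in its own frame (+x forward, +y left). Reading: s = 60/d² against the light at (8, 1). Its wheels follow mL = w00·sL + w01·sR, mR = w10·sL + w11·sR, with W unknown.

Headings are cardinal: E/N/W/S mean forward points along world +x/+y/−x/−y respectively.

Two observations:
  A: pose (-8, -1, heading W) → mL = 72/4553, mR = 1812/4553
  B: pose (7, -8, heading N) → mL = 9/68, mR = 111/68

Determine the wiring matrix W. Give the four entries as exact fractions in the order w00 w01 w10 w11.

-1 1 1 1

obs A: pose=(-8,-1,W) → sL=30/157, sR=6/29, mL=72/4553, mR=1812/4553
obs B: pose=(7,-8,N) → sL=3/4, sR=15/17, mL=9/68, mR=111/68
sensor matrix S = [[30/157, 6/29], [3/4, 15/17]]; det S = 2079/154802
solve [mL_A; mL_B] = S·[w00; w01] and [mR_A; mR_B] = S·[w10; w11]:
  w00 = -1, w01 = 1, w10 = 1, w11 = 1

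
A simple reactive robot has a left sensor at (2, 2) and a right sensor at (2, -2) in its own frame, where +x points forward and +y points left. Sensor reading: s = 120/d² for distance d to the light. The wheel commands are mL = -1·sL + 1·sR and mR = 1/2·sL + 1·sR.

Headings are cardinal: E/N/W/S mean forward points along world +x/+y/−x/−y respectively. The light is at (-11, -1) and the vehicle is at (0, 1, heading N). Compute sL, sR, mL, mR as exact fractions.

120/97 24/37 -2112/3589 4548/3589

left sensor world pos  = (-2, 3); dL² = 97
right sensor world pos = (2, 3); dR² = 185
sL = 120/97 = 120/97
sR = 120/185 = 24/37
mL = -1·sL + 1·sR = -2112/3589
mR = 1/2·sL + 1·sR = 4548/3589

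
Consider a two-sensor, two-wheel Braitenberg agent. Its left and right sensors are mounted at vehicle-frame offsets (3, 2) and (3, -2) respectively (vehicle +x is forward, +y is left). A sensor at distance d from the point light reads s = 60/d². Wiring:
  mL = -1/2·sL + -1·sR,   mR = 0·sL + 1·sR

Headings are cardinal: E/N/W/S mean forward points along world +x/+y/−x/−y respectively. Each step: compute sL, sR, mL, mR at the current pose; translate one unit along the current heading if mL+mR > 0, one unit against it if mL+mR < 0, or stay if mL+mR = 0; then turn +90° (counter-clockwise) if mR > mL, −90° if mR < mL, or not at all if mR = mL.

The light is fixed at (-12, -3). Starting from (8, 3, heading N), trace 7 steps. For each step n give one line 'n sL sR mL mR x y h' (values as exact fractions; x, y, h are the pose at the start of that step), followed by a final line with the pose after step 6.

0 4/27 12/113 -550/3051 12/113 8 3 N
1 30/149 30/169 -7005/25181 30/169 8 2 W
2 60/533 12/73 -8586/38909 12/73 9 2 S
3 3/32 15/148 -351/2368 15/148 9 3 E
4 4/27 12/113 -550/3051 12/113 8 3 N
5 30/149 30/169 -7005/25181 30/169 8 2 W
6 60/533 12/73 -8586/38909 12/73 9 2 S
final 9 3 E

n=0: pose=(8,3,N); sL=4/27, sR=12/113; mL=-550/3051, mR=12/113; mL+mR=-2/27 → advance -1; mR−mL=874/3051 → turn +1·90°
n=1: pose=(8,2,W); sL=30/149, sR=30/169; mL=-7005/25181, mR=30/169; mL+mR=-15/149 → advance -1; mR−mL=11475/25181 → turn +1·90°
n=2: pose=(9,2,S); sL=60/533, sR=12/73; mL=-8586/38909, mR=12/73; mL+mR=-30/533 → advance -1; mR−mL=14982/38909 → turn +1·90°
n=3: pose=(9,3,E); sL=3/32, sR=15/148; mL=-351/2368, mR=15/148; mL+mR=-3/64 → advance -1; mR−mL=591/2368 → turn +1·90°
n=4: pose=(8,3,N); sL=4/27, sR=12/113; mL=-550/3051, mR=12/113; mL+mR=-2/27 → advance -1; mR−mL=874/3051 → turn +1·90°
n=5: pose=(8,2,W); sL=30/149, sR=30/169; mL=-7005/25181, mR=30/169; mL+mR=-15/149 → advance -1; mR−mL=11475/25181 → turn +1·90°
n=6: pose=(9,2,S); sL=60/533, sR=12/73; mL=-8586/38909, mR=12/73; mL+mR=-30/533 → advance -1; mR−mL=14982/38909 → turn +1·90°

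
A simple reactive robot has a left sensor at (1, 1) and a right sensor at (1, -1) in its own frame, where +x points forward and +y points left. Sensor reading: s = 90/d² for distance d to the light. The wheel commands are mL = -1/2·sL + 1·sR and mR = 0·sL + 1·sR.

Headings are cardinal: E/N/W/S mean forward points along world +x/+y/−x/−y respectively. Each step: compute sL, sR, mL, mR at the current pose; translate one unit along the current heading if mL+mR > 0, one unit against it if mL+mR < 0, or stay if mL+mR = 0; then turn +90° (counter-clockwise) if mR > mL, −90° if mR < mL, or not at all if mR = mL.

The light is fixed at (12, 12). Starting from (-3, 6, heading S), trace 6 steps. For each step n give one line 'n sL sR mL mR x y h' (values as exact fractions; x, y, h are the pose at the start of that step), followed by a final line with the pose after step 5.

0 18/49 18/61 333/2989 18/61 -3 6 S
1 45/116 9/26 459/3016 9/26 -3 5 E
2 10/29 18/41 317/1189 18/41 -2 5 N
3 45/137 9/25 1341/6850 9/25 -2 6 W
4 18/49 18/61 333/2989 18/61 -3 6 S
5 45/116 9/26 459/3016 9/26 -3 5 E
final -2 5 N

n=0: pose=(-3,6,S); sL=18/49, sR=18/61; mL=333/2989, mR=18/61; mL+mR=1215/2989 → advance +1; mR−mL=9/49 → turn +1·90°
n=1: pose=(-3,5,E); sL=45/116, sR=9/26; mL=459/3016, mR=9/26; mL+mR=1503/3016 → advance +1; mR−mL=45/232 → turn +1·90°
n=2: pose=(-2,5,N); sL=10/29, sR=18/41; mL=317/1189, mR=18/41; mL+mR=839/1189 → advance +1; mR−mL=5/29 → turn +1·90°
n=3: pose=(-2,6,W); sL=45/137, sR=9/25; mL=1341/6850, mR=9/25; mL+mR=3807/6850 → advance +1; mR−mL=45/274 → turn +1·90°
n=4: pose=(-3,6,S); sL=18/49, sR=18/61; mL=333/2989, mR=18/61; mL+mR=1215/2989 → advance +1; mR−mL=9/49 → turn +1·90°
n=5: pose=(-3,5,E); sL=45/116, sR=9/26; mL=459/3016, mR=9/26; mL+mR=1503/3016 → advance +1; mR−mL=45/232 → turn +1·90°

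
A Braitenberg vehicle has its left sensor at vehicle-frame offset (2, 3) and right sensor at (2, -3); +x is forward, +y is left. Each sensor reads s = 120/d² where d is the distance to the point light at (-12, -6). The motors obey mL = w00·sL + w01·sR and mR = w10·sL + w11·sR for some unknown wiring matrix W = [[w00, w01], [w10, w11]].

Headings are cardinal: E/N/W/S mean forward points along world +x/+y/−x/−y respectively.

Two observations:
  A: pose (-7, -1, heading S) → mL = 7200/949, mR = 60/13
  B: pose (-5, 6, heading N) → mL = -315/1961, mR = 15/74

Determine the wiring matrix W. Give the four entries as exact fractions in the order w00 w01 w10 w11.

-1 1 0 1/2

obs A: pose=(-7,-1,S) → sL=120/73, sR=120/13, mL=7200/949, mR=60/13
obs B: pose=(-5,6,N) → sL=30/53, sR=15/37, mL=-315/1961, mR=15/74
sensor matrix S = [[120/73, 120/13], [30/53, 15/37]]; det S = -8483400/1860989
solve [mL_A; mL_B] = S·[w00; w01] and [mR_A; mR_B] = S·[w10; w11]:
  w00 = -1, w01 = 1, w10 = 0, w11 = 1/2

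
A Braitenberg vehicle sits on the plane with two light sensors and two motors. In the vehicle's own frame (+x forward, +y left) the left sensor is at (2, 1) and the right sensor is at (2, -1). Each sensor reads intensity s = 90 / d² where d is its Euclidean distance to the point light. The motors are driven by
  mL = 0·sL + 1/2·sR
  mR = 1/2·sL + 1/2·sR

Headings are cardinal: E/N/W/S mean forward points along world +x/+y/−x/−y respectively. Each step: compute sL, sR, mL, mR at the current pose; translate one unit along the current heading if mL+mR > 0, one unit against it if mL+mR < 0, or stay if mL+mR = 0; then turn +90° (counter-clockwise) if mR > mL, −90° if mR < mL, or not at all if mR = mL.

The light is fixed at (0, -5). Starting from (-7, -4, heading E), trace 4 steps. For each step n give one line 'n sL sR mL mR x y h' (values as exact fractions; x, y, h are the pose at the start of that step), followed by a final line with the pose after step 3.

0 90/29 18/5 9/5 486/145 -7 -4 E
1 45/29 45/17 45/34 1035/493 -6 -4 N
2 18/13 90/73 45/73 1242/949 -6 -3 W
3 5/2 45/32 45/64 125/64 -7 -3 S
final -7 -4 E

n=0: pose=(-7,-4,E); sL=90/29, sR=18/5; mL=9/5, mR=486/145; mL+mR=747/145 → advance +1; mR−mL=45/29 → turn +1·90°
n=1: pose=(-6,-4,N); sL=45/29, sR=45/17; mL=45/34, mR=1035/493; mL+mR=3375/986 → advance +1; mR−mL=45/58 → turn +1·90°
n=2: pose=(-6,-3,W); sL=18/13, sR=90/73; mL=45/73, mR=1242/949; mL+mR=1827/949 → advance +1; mR−mL=9/13 → turn +1·90°
n=3: pose=(-7,-3,S); sL=5/2, sR=45/32; mL=45/64, mR=125/64; mL+mR=85/32 → advance +1; mR−mL=5/4 → turn +1·90°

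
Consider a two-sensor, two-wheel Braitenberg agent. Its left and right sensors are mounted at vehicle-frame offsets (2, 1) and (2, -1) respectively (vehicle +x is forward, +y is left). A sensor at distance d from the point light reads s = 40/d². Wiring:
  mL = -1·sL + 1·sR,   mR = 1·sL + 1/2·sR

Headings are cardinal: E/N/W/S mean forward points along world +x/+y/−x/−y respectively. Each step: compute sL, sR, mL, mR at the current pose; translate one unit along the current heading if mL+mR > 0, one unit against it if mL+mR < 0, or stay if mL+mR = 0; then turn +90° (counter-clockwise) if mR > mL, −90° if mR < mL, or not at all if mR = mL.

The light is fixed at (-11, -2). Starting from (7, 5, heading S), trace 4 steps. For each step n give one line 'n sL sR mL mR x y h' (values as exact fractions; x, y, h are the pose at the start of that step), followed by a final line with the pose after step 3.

0 20/193 20/157 720/30301 5070/30301 7 5 S
1 40/449 8/85 192/38165 5196/38165 7 4 E
2 10/97 5/58 -95/5626 1645/11252 8 4 N
3 8/65 40/353 -224/22945 4124/22945 8 5 W
final 7 5 S

n=0: pose=(7,5,S); sL=20/193, sR=20/157; mL=720/30301, mR=5070/30301; mL+mR=30/157 → advance +1; mR−mL=4350/30301 → turn +1·90°
n=1: pose=(7,4,E); sL=40/449, sR=8/85; mL=192/38165, mR=5196/38165; mL+mR=12/85 → advance +1; mR−mL=5004/38165 → turn +1·90°
n=2: pose=(8,4,N); sL=10/97, sR=5/58; mL=-95/5626, mR=1645/11252; mL+mR=15/116 → advance +1; mR−mL=1835/11252 → turn +1·90°
n=3: pose=(8,5,W); sL=8/65, sR=40/353; mL=-224/22945, mR=4124/22945; mL+mR=60/353 → advance +1; mR−mL=4348/22945 → turn +1·90°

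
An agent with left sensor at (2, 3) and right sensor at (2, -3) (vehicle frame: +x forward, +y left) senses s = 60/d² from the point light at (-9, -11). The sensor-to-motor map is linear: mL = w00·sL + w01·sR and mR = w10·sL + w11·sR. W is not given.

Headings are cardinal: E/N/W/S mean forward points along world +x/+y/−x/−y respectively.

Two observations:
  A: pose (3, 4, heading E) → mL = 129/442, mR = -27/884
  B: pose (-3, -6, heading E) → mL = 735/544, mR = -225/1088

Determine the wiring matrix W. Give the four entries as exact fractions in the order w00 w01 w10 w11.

obs A: pose=(3,4,E) → sL=3/26, sR=3/17, mL=129/442, mR=-27/884
obs B: pose=(-3,-6,E) → sL=15/32, sR=15/17, mL=735/544, mR=-225/1088
sensor matrix S = [[3/26, 3/17], [15/32, 15/17]]; det S = 135/7072
solve [mL_A; mL_B] = S·[w00; w01] and [mR_A; mR_B] = S·[w10; w11]:
  w00 = 1, w01 = 1, w10 = 1/2, w11 = -1/2

1 1 1/2 -1/2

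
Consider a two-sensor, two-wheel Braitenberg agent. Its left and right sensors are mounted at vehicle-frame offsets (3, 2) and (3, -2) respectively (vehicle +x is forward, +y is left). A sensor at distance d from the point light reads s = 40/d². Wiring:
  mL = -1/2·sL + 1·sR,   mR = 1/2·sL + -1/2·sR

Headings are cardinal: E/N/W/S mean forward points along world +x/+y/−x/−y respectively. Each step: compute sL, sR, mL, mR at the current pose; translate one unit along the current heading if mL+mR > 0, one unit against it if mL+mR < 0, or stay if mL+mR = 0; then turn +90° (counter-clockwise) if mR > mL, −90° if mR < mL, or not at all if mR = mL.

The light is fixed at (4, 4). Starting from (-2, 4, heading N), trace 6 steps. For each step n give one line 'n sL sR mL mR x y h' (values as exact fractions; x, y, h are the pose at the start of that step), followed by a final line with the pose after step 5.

n=0: pose=(-2,4,N); sL=40/73, sR=8/5; mL=484/365, mR=-192/365; mL+mR=4/5 → advance +1; mR−mL=-676/365 → turn -1·90°
n=1: pose=(-2,5,E); sL=20/9, sR=4; mL=26/9, mR=-8/9; mL+mR=2 → advance +1; mR−mL=-34/9 → turn -1·90°
n=2: pose=(-1,5,S); sL=40/13, sR=40/53; mL=-540/689, mR=800/689; mL+mR=20/53 → advance +1; mR−mL=1340/689 → turn +1·90°
n=3: pose=(-1,4,E); sL=5, sR=5; mL=5/2, mR=0; mL+mR=5/2 → advance +1; mR−mL=-5/2 → turn -1·90°
n=4: pose=(0,4,S); sL=40/13, sR=8/9; mL=-76/117, mR=128/117; mL+mR=4/9 → advance +1; mR−mL=68/39 → turn +1·90°
n=5: pose=(0,3,E); sL=20, sR=4; mL=-6, mR=8; mL+mR=2 → advance +1; mR−mL=14 → turn +1·90°

0 40/73 8/5 484/365 -192/365 -2 4 N
1 20/9 4 26/9 -8/9 -2 5 E
2 40/13 40/53 -540/689 800/689 -1 5 S
3 5 5 5/2 0 -1 4 E
4 40/13 8/9 -76/117 128/117 0 4 S
5 20 4 -6 8 0 3 E
final 1 3 N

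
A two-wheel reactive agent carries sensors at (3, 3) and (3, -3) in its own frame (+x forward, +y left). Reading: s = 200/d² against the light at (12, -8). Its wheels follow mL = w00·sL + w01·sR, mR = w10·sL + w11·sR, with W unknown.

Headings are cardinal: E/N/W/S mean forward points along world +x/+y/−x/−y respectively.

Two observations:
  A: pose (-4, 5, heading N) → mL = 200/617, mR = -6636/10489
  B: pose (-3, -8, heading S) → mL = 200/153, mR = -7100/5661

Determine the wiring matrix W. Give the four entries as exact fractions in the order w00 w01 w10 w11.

1 0 -1/2 -1

obs A: pose=(-4,5,N) → sL=200/617, sR=8/17, mL=200/617, mR=-6636/10489
obs B: pose=(-3,-8,S) → sL=200/153, sR=200/333, mL=200/153, mR=-7100/5661
sensor matrix S = [[200/617, 8/17], [200/153, 200/333]]; det S = -24966400/59378229
solve [mL_A; mL_B] = S·[w00; w01] and [mR_A; mR_B] = S·[w10; w11]:
  w00 = 1, w01 = 0, w10 = -1/2, w11 = -1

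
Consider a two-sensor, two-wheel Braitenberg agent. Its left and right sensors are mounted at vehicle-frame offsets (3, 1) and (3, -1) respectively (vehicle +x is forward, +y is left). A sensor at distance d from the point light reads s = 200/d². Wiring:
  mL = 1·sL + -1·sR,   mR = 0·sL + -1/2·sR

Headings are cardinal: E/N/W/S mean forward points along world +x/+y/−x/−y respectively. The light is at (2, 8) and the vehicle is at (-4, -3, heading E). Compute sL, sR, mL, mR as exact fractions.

200/109 200/153 8800/16677 -100/153

left sensor world pos  = (-1, -2); dL² = 109
right sensor world pos = (-1, -4); dR² = 153
sL = 200/109 = 200/109
sR = 200/153 = 200/153
mL = 1·sL + -1·sR = 8800/16677
mR = 0·sL + -1/2·sR = -100/153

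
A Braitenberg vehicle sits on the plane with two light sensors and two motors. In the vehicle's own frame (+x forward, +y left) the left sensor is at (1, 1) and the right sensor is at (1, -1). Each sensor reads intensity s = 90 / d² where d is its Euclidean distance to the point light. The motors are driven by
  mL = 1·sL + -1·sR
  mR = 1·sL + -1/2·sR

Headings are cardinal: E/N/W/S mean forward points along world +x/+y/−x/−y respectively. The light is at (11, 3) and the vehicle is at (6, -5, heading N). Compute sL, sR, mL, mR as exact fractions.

18/17 18/13 -72/221 81/221

left sensor world pos  = (5, -4); dL² = 85
right sensor world pos = (7, -4); dR² = 65
sL = 90/85 = 18/17
sR = 90/65 = 18/13
mL = 1·sL + -1·sR = -72/221
mR = 1·sL + -1/2·sR = 81/221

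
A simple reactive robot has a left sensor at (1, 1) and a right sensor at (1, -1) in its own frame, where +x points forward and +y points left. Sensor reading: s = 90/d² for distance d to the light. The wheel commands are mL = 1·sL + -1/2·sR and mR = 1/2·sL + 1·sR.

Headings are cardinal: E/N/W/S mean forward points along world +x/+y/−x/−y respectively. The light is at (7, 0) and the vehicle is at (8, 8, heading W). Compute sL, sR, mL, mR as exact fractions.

left sensor world pos  = (7, 7); dL² = 49
right sensor world pos = (7, 9); dR² = 81
sL = 90/49 = 90/49
sR = 90/81 = 10/9
mL = 1·sL + -1/2·sR = 565/441
mR = 1/2·sL + 1·sR = 895/441

90/49 10/9 565/441 895/441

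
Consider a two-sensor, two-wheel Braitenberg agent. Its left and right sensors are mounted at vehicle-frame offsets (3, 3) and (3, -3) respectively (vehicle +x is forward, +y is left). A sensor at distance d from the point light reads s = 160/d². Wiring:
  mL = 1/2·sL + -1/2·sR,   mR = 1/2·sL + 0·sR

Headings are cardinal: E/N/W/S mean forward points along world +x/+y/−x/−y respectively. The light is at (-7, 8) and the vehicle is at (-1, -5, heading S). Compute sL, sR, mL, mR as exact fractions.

160/337 32/53 -1152/17861 80/337

left sensor world pos  = (2, -8); dL² = 337
right sensor world pos = (-4, -8); dR² = 265
sL = 160/337 = 160/337
sR = 160/265 = 32/53
mL = 1/2·sL + -1/2·sR = -1152/17861
mR = 1/2·sL + 0·sR = 80/337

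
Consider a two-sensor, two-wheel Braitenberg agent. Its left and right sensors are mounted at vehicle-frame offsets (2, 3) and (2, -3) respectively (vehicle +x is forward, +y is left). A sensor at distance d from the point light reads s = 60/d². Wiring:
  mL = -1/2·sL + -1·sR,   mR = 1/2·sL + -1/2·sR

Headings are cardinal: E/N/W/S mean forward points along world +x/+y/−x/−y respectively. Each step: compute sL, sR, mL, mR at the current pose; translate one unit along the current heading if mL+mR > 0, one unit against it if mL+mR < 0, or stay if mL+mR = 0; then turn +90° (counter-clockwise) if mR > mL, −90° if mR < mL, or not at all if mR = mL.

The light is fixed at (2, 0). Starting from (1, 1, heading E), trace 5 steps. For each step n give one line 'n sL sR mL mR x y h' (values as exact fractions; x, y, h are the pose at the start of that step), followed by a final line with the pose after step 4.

0 60/17 12 -234/17 -72/17 1 1 E
1 30/17 6 -117/17 -36/17 0 1 N
2 12/5 12/5 -18/5 0 0 0 W
3 15/2 3 -27/4 9/4 1 0 S
4 60/17 12 -234/17 -72/17 1 1 E
final 0 1 N

n=0: pose=(1,1,E); sL=60/17, sR=12; mL=-234/17, mR=-72/17; mL+mR=-18 → advance -1; mR−mL=162/17 → turn +1·90°
n=1: pose=(0,1,N); sL=30/17, sR=6; mL=-117/17, mR=-36/17; mL+mR=-9 → advance -1; mR−mL=81/17 → turn +1·90°
n=2: pose=(0,0,W); sL=12/5, sR=12/5; mL=-18/5, mR=0; mL+mR=-18/5 → advance -1; mR−mL=18/5 → turn +1·90°
n=3: pose=(1,0,S); sL=15/2, sR=3; mL=-27/4, mR=9/4; mL+mR=-9/2 → advance -1; mR−mL=9 → turn +1·90°
n=4: pose=(1,1,E); sL=60/17, sR=12; mL=-234/17, mR=-72/17; mL+mR=-18 → advance -1; mR−mL=162/17 → turn +1·90°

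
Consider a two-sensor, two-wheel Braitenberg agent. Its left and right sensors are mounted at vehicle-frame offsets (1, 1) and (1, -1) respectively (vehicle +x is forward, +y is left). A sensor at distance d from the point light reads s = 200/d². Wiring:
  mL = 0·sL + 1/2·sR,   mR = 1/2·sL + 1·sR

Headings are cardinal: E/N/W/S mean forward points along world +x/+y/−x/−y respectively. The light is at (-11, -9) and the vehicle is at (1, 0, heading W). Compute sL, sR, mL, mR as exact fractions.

40/37 200/221 100/221 11820/8177

left sensor world pos  = (0, -1); dL² = 185
right sensor world pos = (0, 1); dR² = 221
sL = 200/185 = 40/37
sR = 200/221 = 200/221
mL = 0·sL + 1/2·sR = 100/221
mR = 1/2·sL + 1·sR = 11820/8177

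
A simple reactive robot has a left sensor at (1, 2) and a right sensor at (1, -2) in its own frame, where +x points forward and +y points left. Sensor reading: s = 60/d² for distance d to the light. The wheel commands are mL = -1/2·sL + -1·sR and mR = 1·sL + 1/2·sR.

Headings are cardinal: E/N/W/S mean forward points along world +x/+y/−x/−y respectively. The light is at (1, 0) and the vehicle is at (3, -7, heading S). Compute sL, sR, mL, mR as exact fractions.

left sensor world pos  = (5, -8); dL² = 80
right sensor world pos = (1, -8); dR² = 64
sL = 60/80 = 3/4
sR = 60/64 = 15/16
mL = -1/2·sL + -1·sR = -21/16
mR = 1·sL + 1/2·sR = 39/32

3/4 15/16 -21/16 39/32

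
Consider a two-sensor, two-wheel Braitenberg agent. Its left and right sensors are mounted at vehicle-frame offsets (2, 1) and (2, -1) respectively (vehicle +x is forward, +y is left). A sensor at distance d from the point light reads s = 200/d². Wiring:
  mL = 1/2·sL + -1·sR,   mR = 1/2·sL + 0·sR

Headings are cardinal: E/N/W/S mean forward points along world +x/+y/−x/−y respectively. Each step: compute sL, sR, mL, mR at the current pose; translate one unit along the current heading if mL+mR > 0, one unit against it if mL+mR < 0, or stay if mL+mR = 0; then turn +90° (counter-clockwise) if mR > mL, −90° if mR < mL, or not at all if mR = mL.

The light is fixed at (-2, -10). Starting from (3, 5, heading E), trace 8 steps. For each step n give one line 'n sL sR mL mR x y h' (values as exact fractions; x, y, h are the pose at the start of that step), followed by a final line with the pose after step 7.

n=0: pose=(3,5,E); sL=40/61, sR=40/49; mL=-1460/2989, mR=20/61; mL+mR=-480/2989 → advance -1; mR−mL=40/49 → turn +1·90°
n=1: pose=(2,5,N); sL=100/149, sR=100/157; mL=-7050/23393, mR=50/149; mL+mR=800/23393 → advance +1; mR−mL=100/157 → turn +1·90°
n=2: pose=(2,6,W); sL=200/229, sR=200/293; mL=-16500/67097, mR=100/229; mL+mR=12800/67097 → advance +1; mR−mL=200/293 → turn +1·90°
n=3: pose=(1,6,S); sL=50/53, sR=1; mL=-28/53, mR=25/53; mL+mR=-3/53 → advance -1; mR−mL=1 → turn +1·90°
n=4: pose=(1,7,E); sL=200/349, sR=200/281; mL=-41700/98069, mR=100/349; mL+mR=-13600/98069 → advance -1; mR−mL=200/281 → turn +1·90°
n=5: pose=(0,7,N); sL=100/181, sR=20/37; mL=-1770/6697, mR=50/181; mL+mR=80/6697 → advance +1; mR−mL=20/37 → turn +1·90°
n=6: pose=(0,8,W); sL=200/289, sR=200/361; mL=-21700/104329, mR=100/289; mL+mR=14400/104329 → advance +1; mR−mL=200/361 → turn +1·90°
n=7: pose=(-1,8,S); sL=10/13, sR=25/32; mL=-165/416, mR=5/13; mL+mR=-5/416 → advance -1; mR−mL=25/32 → turn +1·90°

0 40/61 40/49 -1460/2989 20/61 3 5 E
1 100/149 100/157 -7050/23393 50/149 2 5 N
2 200/229 200/293 -16500/67097 100/229 2 6 W
3 50/53 1 -28/53 25/53 1 6 S
4 200/349 200/281 -41700/98069 100/349 1 7 E
5 100/181 20/37 -1770/6697 50/181 0 7 N
6 200/289 200/361 -21700/104329 100/289 0 8 W
7 10/13 25/32 -165/416 5/13 -1 8 S
final -1 9 E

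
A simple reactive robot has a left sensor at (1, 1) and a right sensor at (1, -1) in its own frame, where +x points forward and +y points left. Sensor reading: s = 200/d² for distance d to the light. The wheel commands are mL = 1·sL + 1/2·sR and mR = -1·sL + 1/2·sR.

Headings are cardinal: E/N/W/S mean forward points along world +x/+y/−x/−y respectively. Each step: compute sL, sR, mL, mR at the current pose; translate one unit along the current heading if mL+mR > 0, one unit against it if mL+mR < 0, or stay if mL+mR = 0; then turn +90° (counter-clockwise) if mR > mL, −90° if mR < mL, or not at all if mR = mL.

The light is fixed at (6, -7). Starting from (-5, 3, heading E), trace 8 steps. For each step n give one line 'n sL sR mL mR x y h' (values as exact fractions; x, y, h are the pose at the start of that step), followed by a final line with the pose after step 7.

0 200/221 200/181 58300/40001 -14100/40001 -5 3 E
1 100/81 100/101 14150/8181 -6050/8181 -4 3 S
2 40/37 200/221 12540/8177 -5140/8177 -4 2 W
3 50/61 1 161/122 -39/122 -5 2 N
4 200/221 200/181 58300/40001 -14100/40001 -5 3 E
5 100/81 100/101 14150/8181 -6050/8181 -4 3 S
6 40/37 200/221 12540/8177 -5140/8177 -4 2 W
7 50/61 1 161/122 -39/122 -5 2 N
final -5 3 E

n=0: pose=(-5,3,E); sL=200/221, sR=200/181; mL=58300/40001, mR=-14100/40001; mL+mR=200/181 → advance +1; mR−mL=-400/221 → turn -1·90°
n=1: pose=(-4,3,S); sL=100/81, sR=100/101; mL=14150/8181, mR=-6050/8181; mL+mR=100/101 → advance +1; mR−mL=-200/81 → turn -1·90°
n=2: pose=(-4,2,W); sL=40/37, sR=200/221; mL=12540/8177, mR=-5140/8177; mL+mR=200/221 → advance +1; mR−mL=-80/37 → turn -1·90°
n=3: pose=(-5,2,N); sL=50/61, sR=1; mL=161/122, mR=-39/122; mL+mR=1 → advance +1; mR−mL=-100/61 → turn -1·90°
n=4: pose=(-5,3,E); sL=200/221, sR=200/181; mL=58300/40001, mR=-14100/40001; mL+mR=200/181 → advance +1; mR−mL=-400/221 → turn -1·90°
n=5: pose=(-4,3,S); sL=100/81, sR=100/101; mL=14150/8181, mR=-6050/8181; mL+mR=100/101 → advance +1; mR−mL=-200/81 → turn -1·90°
n=6: pose=(-4,2,W); sL=40/37, sR=200/221; mL=12540/8177, mR=-5140/8177; mL+mR=200/221 → advance +1; mR−mL=-80/37 → turn -1·90°
n=7: pose=(-5,2,N); sL=50/61, sR=1; mL=161/122, mR=-39/122; mL+mR=1 → advance +1; mR−mL=-100/61 → turn -1·90°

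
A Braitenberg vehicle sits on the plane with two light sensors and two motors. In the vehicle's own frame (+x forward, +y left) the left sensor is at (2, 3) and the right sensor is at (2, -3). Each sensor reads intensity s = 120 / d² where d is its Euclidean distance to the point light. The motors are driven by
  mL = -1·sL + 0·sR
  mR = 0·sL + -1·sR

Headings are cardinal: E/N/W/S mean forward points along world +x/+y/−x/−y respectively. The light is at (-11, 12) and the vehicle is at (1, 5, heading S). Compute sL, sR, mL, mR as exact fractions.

20/51 20/27 -20/51 -20/27

left sensor world pos  = (4, 3); dL² = 306
right sensor world pos = (-2, 3); dR² = 162
sL = 120/306 = 20/51
sR = 120/162 = 20/27
mL = -1·sL + 0·sR = -20/51
mR = 0·sL + -1·sR = -20/27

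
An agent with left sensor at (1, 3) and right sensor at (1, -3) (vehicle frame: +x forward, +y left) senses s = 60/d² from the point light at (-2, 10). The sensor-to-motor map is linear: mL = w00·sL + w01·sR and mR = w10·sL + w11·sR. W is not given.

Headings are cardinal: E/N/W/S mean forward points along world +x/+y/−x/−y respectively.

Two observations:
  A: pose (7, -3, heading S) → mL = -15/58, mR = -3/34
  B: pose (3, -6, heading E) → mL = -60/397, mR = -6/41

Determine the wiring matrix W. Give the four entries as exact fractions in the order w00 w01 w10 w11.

obs A: pose=(7,-3,S) → sL=3/17, sR=15/58, mL=-15/58, mR=-3/34
obs B: pose=(3,-6,E) → sL=12/41, sR=60/397, mL=-60/397, mR=-6/41
sensor matrix S = [[3/17, 15/58], [12/41, 60/397]]; det S = -393390/8024561
solve [mL_A; mL_B] = S·[w00; w01] and [mR_A; mR_B] = S·[w10; w11]:
  w00 = 0, w01 = -1, w10 = -1/2, w11 = 0

0 -1 -1/2 0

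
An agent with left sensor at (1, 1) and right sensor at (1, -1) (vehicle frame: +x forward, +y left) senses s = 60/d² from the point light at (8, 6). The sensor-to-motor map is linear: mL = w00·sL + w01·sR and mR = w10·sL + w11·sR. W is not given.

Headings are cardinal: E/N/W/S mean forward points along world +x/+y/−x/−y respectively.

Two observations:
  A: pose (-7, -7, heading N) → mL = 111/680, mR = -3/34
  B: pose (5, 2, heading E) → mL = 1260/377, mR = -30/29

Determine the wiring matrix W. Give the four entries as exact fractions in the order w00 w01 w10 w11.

1/2 1/2 0 -1/2

obs A: pose=(-7,-7,N) → sL=3/20, sR=3/17, mL=111/680, mR=-3/34
obs B: pose=(5,2,E) → sL=60/13, sR=60/29, mL=1260/377, mR=-30/29
sensor matrix S = [[3/20, 3/17], [60/13, 60/29]]; det S = -3231/6409
solve [mL_A; mL_B] = S·[w00; w01] and [mR_A; mR_B] = S·[w10; w11]:
  w00 = 1/2, w01 = 1/2, w10 = 0, w11 = -1/2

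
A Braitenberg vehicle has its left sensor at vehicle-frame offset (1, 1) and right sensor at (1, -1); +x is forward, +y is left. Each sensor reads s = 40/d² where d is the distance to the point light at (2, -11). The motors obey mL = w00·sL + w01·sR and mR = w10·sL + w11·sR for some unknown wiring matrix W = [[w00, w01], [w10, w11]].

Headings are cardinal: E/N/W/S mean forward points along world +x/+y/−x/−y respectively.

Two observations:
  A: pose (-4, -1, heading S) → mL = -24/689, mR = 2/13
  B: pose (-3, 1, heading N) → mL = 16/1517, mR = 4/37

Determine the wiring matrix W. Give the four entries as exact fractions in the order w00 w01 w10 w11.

obs A: pose=(-4,-1,S) → sL=20/53, sR=4/13, mL=-24/689, mR=2/13
obs B: pose=(-3,1,N) → sL=8/41, sR=8/37, mL=16/1517, mR=4/37
sensor matrix S = [[20/53, 4/13], [8/41, 8/37]]; det S = 22528/1045213
solve [mL_A; mL_B] = S·[w00; w01] and [mR_A; mR_B] = S·[w10; w11]:
  w00 = -1/2, w01 = 1/2, w10 = 0, w11 = 1/2

-1/2 1/2 0 1/2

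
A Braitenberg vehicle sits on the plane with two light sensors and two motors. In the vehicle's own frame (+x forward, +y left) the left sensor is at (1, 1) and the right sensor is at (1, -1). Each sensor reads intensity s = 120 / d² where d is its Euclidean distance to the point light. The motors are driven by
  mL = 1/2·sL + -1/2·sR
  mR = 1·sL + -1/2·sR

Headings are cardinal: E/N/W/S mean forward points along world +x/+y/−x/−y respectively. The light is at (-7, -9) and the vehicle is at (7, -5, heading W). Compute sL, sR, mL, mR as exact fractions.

60/89 60/97 240/8633 3150/8633

left sensor world pos  = (6, -6); dL² = 178
right sensor world pos = (6, -4); dR² = 194
sL = 120/178 = 60/89
sR = 120/194 = 60/97
mL = 1/2·sL + -1/2·sR = 240/8633
mR = 1·sL + -1/2·sR = 3150/8633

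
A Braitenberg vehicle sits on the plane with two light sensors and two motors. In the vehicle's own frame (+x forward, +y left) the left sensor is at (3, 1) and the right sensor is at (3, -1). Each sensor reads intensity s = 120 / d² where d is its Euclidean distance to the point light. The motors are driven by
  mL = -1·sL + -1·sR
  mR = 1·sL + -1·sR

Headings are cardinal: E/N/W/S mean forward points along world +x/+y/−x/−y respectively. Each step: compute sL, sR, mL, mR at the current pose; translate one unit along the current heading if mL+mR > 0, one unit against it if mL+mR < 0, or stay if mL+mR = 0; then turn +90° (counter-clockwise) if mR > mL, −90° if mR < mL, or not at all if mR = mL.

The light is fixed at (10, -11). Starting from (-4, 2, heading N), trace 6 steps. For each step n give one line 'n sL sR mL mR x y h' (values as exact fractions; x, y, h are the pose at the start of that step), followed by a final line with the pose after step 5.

n=0: pose=(-4,2,N); sL=120/481, sR=24/85; mL=-21744/40885, mR=-1344/40885; mL+mR=-48/85 → advance -1; mR−mL=240/481 → turn +1·90°
n=1: pose=(-4,1,W); sL=12/41, sR=60/229; mL=-5208/9389, mR=288/9389; mL+mR=-120/229 → advance -1; mR−mL=24/41 → turn +1·90°
n=2: pose=(-3,1,S); sL=8/15, sR=120/277; mL=-4016/4155, mR=416/4155; mL+mR=-240/277 → advance -1; mR−mL=16/15 → turn +1·90°
n=3: pose=(-3,2,E); sL=15/37, sR=30/61; mL=-2025/2257, mR=-195/2257; mL+mR=-60/61 → advance -1; mR−mL=30/37 → turn +1·90°
n=4: pose=(-4,2,N); sL=120/481, sR=24/85; mL=-21744/40885, mR=-1344/40885; mL+mR=-48/85 → advance -1; mR−mL=240/481 → turn +1·90°
n=5: pose=(-4,1,W); sL=12/41, sR=60/229; mL=-5208/9389, mR=288/9389; mL+mR=-120/229 → advance -1; mR−mL=24/41 → turn +1·90°

0 120/481 24/85 -21744/40885 -1344/40885 -4 2 N
1 12/41 60/229 -5208/9389 288/9389 -4 1 W
2 8/15 120/277 -4016/4155 416/4155 -3 1 S
3 15/37 30/61 -2025/2257 -195/2257 -3 2 E
4 120/481 24/85 -21744/40885 -1344/40885 -4 2 N
5 12/41 60/229 -5208/9389 288/9389 -4 1 W
final -3 1 S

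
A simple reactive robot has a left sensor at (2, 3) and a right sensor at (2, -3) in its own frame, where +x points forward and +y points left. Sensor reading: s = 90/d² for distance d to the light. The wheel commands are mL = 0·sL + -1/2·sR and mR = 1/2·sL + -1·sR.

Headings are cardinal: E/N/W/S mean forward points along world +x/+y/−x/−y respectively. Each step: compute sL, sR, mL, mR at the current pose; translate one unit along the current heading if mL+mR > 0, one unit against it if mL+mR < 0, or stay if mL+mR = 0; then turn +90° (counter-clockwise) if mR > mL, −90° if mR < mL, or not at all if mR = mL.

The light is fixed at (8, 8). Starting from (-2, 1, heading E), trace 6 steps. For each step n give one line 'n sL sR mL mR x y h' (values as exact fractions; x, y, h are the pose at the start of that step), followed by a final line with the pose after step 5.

0 9/8 45/82 -45/164 9/656 -2 1 E
1 90/221 90/89 -45/89 -15885/19669 -3 1 N
2 45/53 45/101 -45/202 -225/10706 -3 0 E
3 10/29 10/13 -5/13 -225/377 -4 0 N
4 45/68 45/122 -45/244 -315/8296 -4 -1 E
5 18/61 90/149 -45/149 -4149/9089 -5 -1 N
final -5 -2 E

n=0: pose=(-2,1,E); sL=9/8, sR=45/82; mL=-45/164, mR=9/656; mL+mR=-171/656 → advance -1; mR−mL=189/656 → turn +1·90°
n=1: pose=(-3,1,N); sL=90/221, sR=90/89; mL=-45/89, mR=-15885/19669; mL+mR=-25830/19669 → advance -1; mR−mL=-5940/19669 → turn -1·90°
n=2: pose=(-3,0,E); sL=45/53, sR=45/101; mL=-45/202, mR=-225/10706; mL+mR=-1305/5353 → advance -1; mR−mL=1080/5353 → turn +1·90°
n=3: pose=(-4,0,N); sL=10/29, sR=10/13; mL=-5/13, mR=-225/377; mL+mR=-370/377 → advance -1; mR−mL=-80/377 → turn -1·90°
n=4: pose=(-4,-1,E); sL=45/68, sR=45/122; mL=-45/244, mR=-315/8296; mL+mR=-1845/8296 → advance -1; mR−mL=1215/8296 → turn +1·90°
n=5: pose=(-5,-1,N); sL=18/61, sR=90/149; mL=-45/149, mR=-4149/9089; mL+mR=-6894/9089 → advance -1; mR−mL=-1404/9089 → turn -1·90°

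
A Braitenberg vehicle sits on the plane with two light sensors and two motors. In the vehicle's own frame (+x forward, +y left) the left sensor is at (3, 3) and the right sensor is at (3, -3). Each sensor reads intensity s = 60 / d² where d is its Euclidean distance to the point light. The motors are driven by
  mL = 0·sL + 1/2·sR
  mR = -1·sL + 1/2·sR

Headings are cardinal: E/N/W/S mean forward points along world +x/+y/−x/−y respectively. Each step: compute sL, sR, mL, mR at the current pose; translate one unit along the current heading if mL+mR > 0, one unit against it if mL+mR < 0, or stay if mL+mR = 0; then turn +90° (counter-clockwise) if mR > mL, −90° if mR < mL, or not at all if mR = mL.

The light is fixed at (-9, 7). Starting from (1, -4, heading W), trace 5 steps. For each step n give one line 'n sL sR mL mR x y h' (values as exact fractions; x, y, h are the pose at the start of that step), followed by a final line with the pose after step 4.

n=0: pose=(1,-4,W); sL=12/49, sR=60/113; mL=30/113, mR=114/5537; mL+mR=1584/5537 → advance +1; mR−mL=-12/49 → turn -1·90°
n=1: pose=(0,-4,N); sL=3/5, sR=15/52; mL=15/104, mR=-237/520; mL+mR=-81/260 → advance -1; mR−mL=-3/5 → turn -1·90°
n=2: pose=(0,-5,E); sL=4/15, sR=20/123; mL=10/123, mR=-38/205; mL+mR=-64/615 → advance -1; mR−mL=-4/15 → turn -1·90°
n=3: pose=(-1,-5,S); sL=30/173, sR=6/25; mL=3/25, mR=-231/4325; mL+mR=288/4325 → advance +1; mR−mL=-30/173 → turn -1·90°
n=4: pose=(-1,-6,W); sL=60/281, sR=12/25; mL=6/25, mR=186/7025; mL+mR=1872/7025 → advance +1; mR−mL=-60/281 → turn -1·90°

0 12/49 60/113 30/113 114/5537 1 -4 W
1 3/5 15/52 15/104 -237/520 0 -4 N
2 4/15 20/123 10/123 -38/205 0 -5 E
3 30/173 6/25 3/25 -231/4325 -1 -5 S
4 60/281 12/25 6/25 186/7025 -1 -6 W
final -2 -6 N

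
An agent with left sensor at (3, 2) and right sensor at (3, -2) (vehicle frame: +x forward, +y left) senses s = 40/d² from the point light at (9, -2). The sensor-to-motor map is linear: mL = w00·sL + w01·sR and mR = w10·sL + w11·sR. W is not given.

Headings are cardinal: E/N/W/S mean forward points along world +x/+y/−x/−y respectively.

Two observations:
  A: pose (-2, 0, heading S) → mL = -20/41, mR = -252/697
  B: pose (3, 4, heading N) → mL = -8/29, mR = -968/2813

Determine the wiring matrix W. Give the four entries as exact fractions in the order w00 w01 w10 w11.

obs A: pose=(-2,0,S) → sL=20/41, sR=4/17, mL=-20/41, mR=-252/697
obs B: pose=(3,4,N) → sL=8/29, sR=40/97, mL=-8/29, mR=-968/2813
sensor matrix S = [[20/41, 4/17], [8/29, 40/97]]; det S = 267136/1960661
solve [mL_A; mL_B] = S·[w00; w01] and [mR_A; mR_B] = S·[w10; w11]:
  w00 = -1, w01 = 0, w10 = -1/2, w11 = -1/2

-1 0 -1/2 -1/2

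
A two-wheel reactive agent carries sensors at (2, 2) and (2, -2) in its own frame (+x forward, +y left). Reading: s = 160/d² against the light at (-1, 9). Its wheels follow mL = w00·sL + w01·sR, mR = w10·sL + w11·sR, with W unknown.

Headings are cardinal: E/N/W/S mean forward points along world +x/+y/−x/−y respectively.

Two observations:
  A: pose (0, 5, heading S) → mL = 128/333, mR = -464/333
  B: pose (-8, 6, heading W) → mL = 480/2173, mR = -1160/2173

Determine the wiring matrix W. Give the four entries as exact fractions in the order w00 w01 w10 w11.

-1/2 1/2 -1 1/2

obs A: pose=(0,5,S) → sL=32/9, sR=160/37, mL=128/333, mR=-464/333
obs B: pose=(-8,6,W) → sL=80/53, sR=80/41, mL=480/2173, mR=-1160/2173
sensor matrix S = [[32/9, 160/37], [80/53, 80/41]]; det S = 296960/723609
solve [mL_A; mL_B] = S·[w00; w01] and [mR_A; mR_B] = S·[w10; w11]:
  w00 = -1/2, w01 = 1/2, w10 = -1, w11 = 1/2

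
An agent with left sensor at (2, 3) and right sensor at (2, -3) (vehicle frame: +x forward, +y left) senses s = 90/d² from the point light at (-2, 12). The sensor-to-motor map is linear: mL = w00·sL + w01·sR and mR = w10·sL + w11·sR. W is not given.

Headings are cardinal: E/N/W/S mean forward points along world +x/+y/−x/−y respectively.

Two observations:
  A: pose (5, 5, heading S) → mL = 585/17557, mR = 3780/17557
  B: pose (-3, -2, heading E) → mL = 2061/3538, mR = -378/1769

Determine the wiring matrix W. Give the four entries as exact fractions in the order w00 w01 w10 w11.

1 -1/2 -1/2 1/2

obs A: pose=(5,5,S) → sL=90/181, sR=90/97, mL=585/17557, mR=3780/17557
obs B: pose=(-3,-2,E) → sL=45/61, sR=9/29, mL=2061/3538, mR=-378/1769
sensor matrix S = [[90/181, 90/97], [45/61, 9/29]]; det S = -16465680/31058333
solve [mL_A; mL_B] = S·[w00; w01] and [mR_A; mR_B] = S·[w10; w11]:
  w00 = 1, w01 = -1/2, w10 = -1/2, w11 = 1/2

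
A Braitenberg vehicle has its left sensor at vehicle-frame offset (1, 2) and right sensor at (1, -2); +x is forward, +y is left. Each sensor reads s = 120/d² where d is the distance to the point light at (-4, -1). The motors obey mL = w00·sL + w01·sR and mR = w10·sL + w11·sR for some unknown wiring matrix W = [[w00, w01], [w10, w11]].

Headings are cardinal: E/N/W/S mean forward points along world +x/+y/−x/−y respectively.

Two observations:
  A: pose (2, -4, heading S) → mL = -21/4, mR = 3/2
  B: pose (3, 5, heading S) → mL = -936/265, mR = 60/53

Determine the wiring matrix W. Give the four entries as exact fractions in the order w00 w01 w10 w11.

-1 -1 1 0

obs A: pose=(2,-4,S) → sL=3/2, sR=15/4, mL=-21/4, mR=3/2
obs B: pose=(3,5,S) → sL=60/53, sR=12/5, mL=-936/265, mR=60/53
sensor matrix S = [[3/2, 15/4], [60/53, 12/5]]; det S = -171/265
solve [mL_A; mL_B] = S·[w00; w01] and [mR_A; mR_B] = S·[w10; w11]:
  w00 = -1, w01 = -1, w10 = 1, w11 = 0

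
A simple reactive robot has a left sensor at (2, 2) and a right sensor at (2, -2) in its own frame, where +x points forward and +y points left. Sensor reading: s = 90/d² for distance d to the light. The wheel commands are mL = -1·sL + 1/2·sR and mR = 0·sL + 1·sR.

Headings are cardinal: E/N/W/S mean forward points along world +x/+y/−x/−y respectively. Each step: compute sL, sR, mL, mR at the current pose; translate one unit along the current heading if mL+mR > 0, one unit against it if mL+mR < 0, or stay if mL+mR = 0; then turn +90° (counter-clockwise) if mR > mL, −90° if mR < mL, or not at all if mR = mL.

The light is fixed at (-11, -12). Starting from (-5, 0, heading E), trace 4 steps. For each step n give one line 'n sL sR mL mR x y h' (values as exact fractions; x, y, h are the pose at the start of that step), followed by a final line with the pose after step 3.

n=0: pose=(-5,0,E); sL=9/26, sR=45/82; mL=-153/2132, mR=45/82; mL+mR=1017/2132 → advance +1; mR−mL=1323/2132 → turn +1·90°
n=1: pose=(-4,0,N); sL=90/221, sR=90/277; mL=-14985/61217, mR=90/277; mL+mR=4905/61217 → advance +1; mR−mL=34875/61217 → turn +1·90°
n=2: pose=(-4,1,W); sL=45/73, sR=9/25; mL=-1593/3650, mR=9/25; mL+mR=-279/3650 → advance -1; mR−mL=2907/3650 → turn +1·90°
n=3: pose=(-3,1,S); sL=90/221, sR=90/157; mL=-4185/34697, mR=90/157; mL+mR=15705/34697 → advance +1; mR−mL=24075/34697 → turn +1·90°

0 9/26 45/82 -153/2132 45/82 -5 0 E
1 90/221 90/277 -14985/61217 90/277 -4 0 N
2 45/73 9/25 -1593/3650 9/25 -4 1 W
3 90/221 90/157 -4185/34697 90/157 -3 1 S
final -3 0 E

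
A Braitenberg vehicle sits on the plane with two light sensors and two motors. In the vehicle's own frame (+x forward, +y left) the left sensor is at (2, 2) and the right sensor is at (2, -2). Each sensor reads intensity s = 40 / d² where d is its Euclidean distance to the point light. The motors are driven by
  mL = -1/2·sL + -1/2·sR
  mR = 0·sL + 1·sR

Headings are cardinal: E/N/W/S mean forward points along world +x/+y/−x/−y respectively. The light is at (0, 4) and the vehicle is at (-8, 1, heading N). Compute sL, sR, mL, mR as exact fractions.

left sensor world pos  = (-10, 3); dL² = 101
right sensor world pos = (-6, 3); dR² = 37
sL = 40/101 = 40/101
sR = 40/37 = 40/37
mL = -1/2·sL + -1/2·sR = -2760/3737
mR = 0·sL + 1·sR = 40/37

40/101 40/37 -2760/3737 40/37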